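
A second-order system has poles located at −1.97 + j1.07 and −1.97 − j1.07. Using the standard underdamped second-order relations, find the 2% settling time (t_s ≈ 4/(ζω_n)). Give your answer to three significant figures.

For poles at −σ ± jω_d, ζω_n = σ = 1.97, so t_s ≈ 4/σ = 2.03 s.

t_s ≈ 2.03 s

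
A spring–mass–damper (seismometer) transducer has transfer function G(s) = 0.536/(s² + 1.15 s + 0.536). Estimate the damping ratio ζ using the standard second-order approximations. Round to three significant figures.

ζ ≈ 0.785

ω_n = √0.536 = 0.732 rad/s; ζ = 1.15/(2·0.732) = 0.785.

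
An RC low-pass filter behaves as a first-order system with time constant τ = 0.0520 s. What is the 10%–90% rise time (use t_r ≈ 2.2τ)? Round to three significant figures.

t_r ≈ 2.2τ = 0.114 s.

t_r ≈ 0.114 s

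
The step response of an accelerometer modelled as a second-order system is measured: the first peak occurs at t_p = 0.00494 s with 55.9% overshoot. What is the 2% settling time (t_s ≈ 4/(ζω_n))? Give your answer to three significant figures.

ζ from %OS: ζ = |ln 0.559|/√(π²+ln²0.559) = 0.182.
From t_p = π/ω_d, ω_d = π/0.00494 = 636 rad/s, so ω_n = ω_d/√(1−ζ²) = 647 rad/s.
t_s ≈ 4/(ζω_n) = 4/(0.182·647) = 0.0340 s.

t_s ≈ 0.0340 s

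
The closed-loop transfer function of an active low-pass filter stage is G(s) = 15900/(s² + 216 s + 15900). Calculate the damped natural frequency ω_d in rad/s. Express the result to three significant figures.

ω_d ≈ 65.1 rad/s

Comparing the denominator to s² + 2ζω_n s + ω_n²: ω_n = √15900 = 126 rad/s, and 2ζω_n = 216 so ζ = 216/(2·126) = 0.856.
The damped frequency ω_d = ω_n√(1−ζ²) = 65.1 rad/s.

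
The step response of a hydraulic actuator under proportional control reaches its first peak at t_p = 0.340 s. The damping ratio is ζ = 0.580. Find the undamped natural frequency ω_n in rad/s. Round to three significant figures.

ω_n ≈ 11.3 rad/s

Peak time t_p = π/ω_d, so ω_d = π/t_p = π/0.340 = 9.24 rad/s.
ω_n = ω_d/√(1−ζ²) = 9.24/√0.664 = 11.3 rad/s.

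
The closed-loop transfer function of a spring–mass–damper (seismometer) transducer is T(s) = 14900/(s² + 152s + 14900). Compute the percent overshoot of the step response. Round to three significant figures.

Comparing the denominator to s² + 2ζω_n s + ω_n²: ω_n = √14900 = 122 rad/s, and 2ζω_n = 152 so ζ = 152/(2·122) = 0.623.
%OS = 100 e^{−πζ/√(1−ζ²)} with ζ = 0.623 gives 8.21%.

%OS ≈ 8.21%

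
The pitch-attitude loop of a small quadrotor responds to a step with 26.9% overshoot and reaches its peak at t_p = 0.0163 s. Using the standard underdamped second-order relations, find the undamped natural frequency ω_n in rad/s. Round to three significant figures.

ζ from %OS: ζ = |ln 0.269|/√(π²+ln²0.269) = 0.386.
t_p = π/ω_d ⇒ ω_d = 193 rad/s; then ω_n = ω_d/√(1−ζ²) = 209 rad/s.

ω_n ≈ 209 rad/s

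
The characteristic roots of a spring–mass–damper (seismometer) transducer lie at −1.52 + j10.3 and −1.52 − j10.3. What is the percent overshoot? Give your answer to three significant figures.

%OS ≈ 62.9%

With σ = 1.52, ω_d = 10.3: ω_n = √(σ²+ω_d²) = 10.4 rad/s, ζ = σ/ω_n = 0.146.
%OS = 100 e^{−πζ/√(1−ζ²)} with ζ = 0.146 gives 62.9%.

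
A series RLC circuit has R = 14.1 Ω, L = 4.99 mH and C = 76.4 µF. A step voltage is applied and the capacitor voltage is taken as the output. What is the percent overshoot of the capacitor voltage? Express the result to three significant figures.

For a series RLC circuit (capacitor voltage as output), ω_n = 1/√(LC) = 1/√(4.99 mH · 76.4 µF) = 1620 rad/s.
ζ = (R/2)·√(C/L) = (14.1/2)·√(76.4 µF/4.99 mH) = 0.872.
%OS = 100 e^{−πζ/√(1−ζ²)} with ζ = 0.872 gives 0.368%.

%OS ≈ 0.368%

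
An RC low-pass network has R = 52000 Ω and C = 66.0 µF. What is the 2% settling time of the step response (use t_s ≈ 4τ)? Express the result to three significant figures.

t_s ≈ 13.7 s

τ = RC = 52000 × 66.0 µF = 3.43 s.
t_s ≈ 4τ = 13.7 s.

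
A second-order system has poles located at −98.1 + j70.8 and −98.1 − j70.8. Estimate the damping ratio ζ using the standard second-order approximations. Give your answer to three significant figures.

With σ = 98.1, ω_d = 70.8: ω_n = √(σ²+ω_d²) = 121 rad/s, ζ = σ/ω_n = 0.811.

ζ ≈ 0.811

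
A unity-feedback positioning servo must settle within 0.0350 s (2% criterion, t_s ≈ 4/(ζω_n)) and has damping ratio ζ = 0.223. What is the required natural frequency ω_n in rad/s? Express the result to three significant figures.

ω_n ≈ 512 rad/s

Rearranging t_s ≈ 4/(ζω_n) gives ω_n = 4/(ζ·t_s) = 4/(0.223 × 0.0350) = 512 rad/s.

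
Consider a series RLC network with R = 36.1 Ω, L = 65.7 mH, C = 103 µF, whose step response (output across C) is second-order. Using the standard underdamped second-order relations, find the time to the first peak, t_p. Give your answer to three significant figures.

For a series RLC circuit (capacitor voltage as output), ω_n = 1/√(LC) = 1/√(65.7 mH · 103 µF) = 384 rad/s.
ζ = (R/2)·√(C/L) = (36.1/2)·√(103 µF/65.7 mH) = 0.715.
The damped frequency ω_d = ω_n√(1−ζ²) = 269 rad/s. t_p = π/ω_d = 0.0117 s.

t_p ≈ 0.0117 s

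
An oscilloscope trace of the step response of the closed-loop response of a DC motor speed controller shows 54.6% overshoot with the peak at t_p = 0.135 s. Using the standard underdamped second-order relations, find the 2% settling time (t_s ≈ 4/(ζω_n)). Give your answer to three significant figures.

ζ from %OS: ζ = |ln 0.546|/√(π²+ln²0.546) = 0.189.
t_p = π/ω_d ⇒ ω_d = 23.3 rad/s; then ω_n = ω_d/√(1−ζ²) = 23.7 rad/s.
t_s ≈ 4/(ζω_n) = 4/(0.189·23.7) = 0.892 s.

t_s ≈ 0.892 s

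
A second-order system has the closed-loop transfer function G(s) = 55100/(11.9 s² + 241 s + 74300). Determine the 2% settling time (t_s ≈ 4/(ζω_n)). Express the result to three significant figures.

Dividing through by 11.9: denominator becomes s² + 20.25 s + 6244.
So ω_n = √6244 = 79.0 rad/s and ζ = 20.25/(2·79.0) = 0.128.
t_s ≈ 4/(ζω_n) = 0.395 s.

t_s ≈ 0.395 s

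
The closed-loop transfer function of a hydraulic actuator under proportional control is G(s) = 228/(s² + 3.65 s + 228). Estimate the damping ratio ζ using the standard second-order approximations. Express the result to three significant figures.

Matching coefficients with s² + 2ζω_n s + ω_n² gives ω_n² = 228 ⇒ ω_n = 15.1 rad/s, and ζ = 3.65/(2ω_n) = 0.121.

ζ ≈ 0.121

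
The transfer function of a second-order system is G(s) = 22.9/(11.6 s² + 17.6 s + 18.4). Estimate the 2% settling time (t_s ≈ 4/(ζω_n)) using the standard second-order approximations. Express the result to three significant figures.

Dividing through by 11.6: denominator becomes s² + 1.517 s + 1.586.
So ω_n = √1.586 = 1.26 rad/s and ζ = 1.517/(2·1.26) = 0.602.
t_s ≈ 4/(ζω_n) = 5.27 s.

t_s ≈ 5.27 s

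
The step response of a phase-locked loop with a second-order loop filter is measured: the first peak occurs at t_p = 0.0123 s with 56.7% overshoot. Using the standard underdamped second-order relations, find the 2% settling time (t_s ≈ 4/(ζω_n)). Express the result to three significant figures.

t_s ≈ 0.0867 s

From the overshoot, ζ = −ln(OS)/√(π²+ln²(OS)) = 0.178.
t_p = π/ω_d ⇒ ω_d = 255 rad/s; then ω_n = ω_d/√(1−ζ²) = 260 rad/s.
t_s ≈ 4/(ζω_n) = 4/(0.178·260) = 0.0867 s.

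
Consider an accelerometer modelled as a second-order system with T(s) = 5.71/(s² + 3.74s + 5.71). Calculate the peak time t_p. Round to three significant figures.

ω_n = √5.71 = 2.39 rad/s; ζ = 3.74/(2·2.39) = 0.783.
The damped frequency ω_d = ω_n√(1−ζ²) = 1.49 rad/s. Then t_p = π/ω_d = 2.11 s.

t_p ≈ 2.11 s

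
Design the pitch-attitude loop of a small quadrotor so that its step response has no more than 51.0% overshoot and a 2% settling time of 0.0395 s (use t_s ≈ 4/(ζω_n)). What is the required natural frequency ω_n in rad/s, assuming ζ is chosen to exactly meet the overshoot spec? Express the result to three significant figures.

ζ = −ln(OS)/√(π² + (ln OS)²). With OS = 0.510, ln OS = −0.6733 and ζ = 0.6733/3.213 = 0.210.
From t_s ≈ 4/(ζω_n): ω_n = 4/(ζ·t_s) = 4/(0.210·0.0395) = 483 rad/s.

ω_n ≈ 483 rad/s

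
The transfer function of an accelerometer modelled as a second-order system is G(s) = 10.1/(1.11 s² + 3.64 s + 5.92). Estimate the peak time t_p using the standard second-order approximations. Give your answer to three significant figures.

t_p ≈ 1.93 s

Dividing through by 1.11: denominator becomes s² + 3.279 s + 5.333.
So ω_n = √5.333 = 2.31 rad/s and ζ = 3.279/(2·2.31) = 0.710.
ω_d = 2.31·√(1 − 0.710²) = 1.63 rad/s. t_p = π/ω_d = 1.93 s.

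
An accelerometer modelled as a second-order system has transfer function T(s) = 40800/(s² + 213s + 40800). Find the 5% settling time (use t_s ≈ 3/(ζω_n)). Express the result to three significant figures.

Matching coefficients with s² + 2ζω_n s + ω_n² gives ω_n² = 40800 ⇒ ω_n = 202 rad/s, and ζ = 213/(2ω_n) = 0.527.
t_s ≈ 3/(ζω_n) = 3/(0.527·202) = 0.0282 s.

t_s ≈ 0.0282 s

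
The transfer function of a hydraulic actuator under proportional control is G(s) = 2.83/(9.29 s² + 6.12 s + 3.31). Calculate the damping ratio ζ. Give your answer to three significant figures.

Dividing through by 9.29: denominator becomes s² + 0.6588 s + 0.3563.
So ω_n = √0.3563 = 0.597 rad/s and ζ = 0.6588/(2·0.597) = 0.552.

ζ ≈ 0.552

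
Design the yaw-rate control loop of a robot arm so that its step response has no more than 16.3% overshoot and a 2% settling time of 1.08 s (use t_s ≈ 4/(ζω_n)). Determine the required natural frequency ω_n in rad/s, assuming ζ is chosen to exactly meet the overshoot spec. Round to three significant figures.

ω_n ≈ 7.41 rad/s

ζ = −ln(OS)/√(π² + (ln OS)²). With OS = 0.163, ln OS = −1.814 and ζ = 1.814/3.628 = 0.500.
Then ω_n = 4/(ζ t_s) = 4/(0.500 × 1.08) = 7.41 rad/s.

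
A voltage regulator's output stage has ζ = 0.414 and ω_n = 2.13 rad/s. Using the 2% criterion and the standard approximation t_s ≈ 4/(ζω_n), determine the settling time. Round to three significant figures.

t_s ≈ 4/(ζω_n) = 4/(0.414 × 2.13) = 4.54 s.

t_s ≈ 4.54 s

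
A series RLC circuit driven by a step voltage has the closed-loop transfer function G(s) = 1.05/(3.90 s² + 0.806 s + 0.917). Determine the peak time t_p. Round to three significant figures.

t_p ≈ 6.63 s

Dividing through by 3.90: denominator becomes s² + 0.2067 s + 0.2351.
So ω_n = √0.2351 = 0.485 rad/s and ζ = 0.2067/(2·0.485) = 0.213.
The damped frequency ω_d = ω_n√(1−ζ²) = 0.474 rad/s. t_p = π/ω_d = 6.63 s.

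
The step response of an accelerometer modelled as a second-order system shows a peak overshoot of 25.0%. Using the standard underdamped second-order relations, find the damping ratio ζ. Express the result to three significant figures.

ζ ≈ 0.404

Inverting the overshoot relation: ζ = |ln 0.250|/√(π² + ln²0.250) = 0.404.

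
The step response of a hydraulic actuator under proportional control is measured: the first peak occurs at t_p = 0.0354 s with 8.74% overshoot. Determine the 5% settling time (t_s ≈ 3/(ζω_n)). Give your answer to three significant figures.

t_s ≈ 0.0436 s

ζ from %OS: ζ = |ln 0.0874|/√(π²+ln²0.0874) = 0.613.
From t_p = π/ω_d, ω_d = π/0.0354 = 88.7 rad/s, so ω_n = ω_d/√(1−ζ²) = 112 rad/s.
t_s ≈ 3/(ζω_n) = 3/(0.613·112) = 0.0436 s.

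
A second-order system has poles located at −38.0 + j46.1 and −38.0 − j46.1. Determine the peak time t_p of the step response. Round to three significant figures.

t_p ≈ 0.0681 s

t_p = π/ω_d with ω_d = 46.1 (the imaginary part), so t_p = 0.0681 s.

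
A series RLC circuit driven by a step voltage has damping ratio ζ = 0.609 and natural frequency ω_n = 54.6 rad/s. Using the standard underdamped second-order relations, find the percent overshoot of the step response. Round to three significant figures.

%OS ≈ 8.96%

For an underdamped second-order system, %OS = 100·exp(−πζ/√(1−ζ²)).
πζ/√(1−ζ²) = π·0.609/√(1−0.371) = 2.412, so %OS = 100·e^(−2.412) = 8.96%.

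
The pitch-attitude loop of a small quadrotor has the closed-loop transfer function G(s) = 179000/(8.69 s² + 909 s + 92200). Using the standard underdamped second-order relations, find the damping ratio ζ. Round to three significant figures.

Dividing through by 8.69: denominator becomes s² + 104.6 s + 10610.
So ω_n = √10610 = 103 rad/s and ζ = 104.6/(2·103) = 0.508.

ζ ≈ 0.508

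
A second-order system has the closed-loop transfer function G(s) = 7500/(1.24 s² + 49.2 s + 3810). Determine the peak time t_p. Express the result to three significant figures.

t_p ≈ 0.0607 s

Dividing through by 1.24: denominator becomes s² + 39.68 s + 3073.
So ω_n = √3073 = 55.4 rad/s and ζ = 39.68/(2·55.4) = 0.358.
ω_d = ω_n√(1−ζ²) = 51.8 rad/s. t_p = π/ω_d = 0.0607 s.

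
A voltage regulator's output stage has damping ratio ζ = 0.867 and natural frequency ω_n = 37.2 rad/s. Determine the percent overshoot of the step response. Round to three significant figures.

For an underdamped second-order system, %OS = 100·exp(−πζ/√(1−ζ²)).
πζ/√(1−ζ²) = π·0.867/√(1−0.752) = 5.466, so %OS = 100·e^(−5.466) = 0.423%.

%OS ≈ 0.423%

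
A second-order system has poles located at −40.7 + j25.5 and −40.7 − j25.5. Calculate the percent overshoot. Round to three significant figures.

|pole| = ω_n = √(40.7² + 25.5²) = 48.0 rad/s; ζ = cos θ = σ/ω_n = 0.847.
Overshoot: exp(−π·0.847/√(1−0.847²)) = 0.00664, i.e. 0.664%.

%OS ≈ 0.664%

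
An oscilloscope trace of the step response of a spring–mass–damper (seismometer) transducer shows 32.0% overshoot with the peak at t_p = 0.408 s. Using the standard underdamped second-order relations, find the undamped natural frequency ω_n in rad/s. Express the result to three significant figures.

ω_n ≈ 8.19 rad/s

The overshoot fixes ζ = −ln(OS)/√(π²+ln²(OS)) = 0.341.
t_p = π/ω_d ⇒ ω_d = 7.70 rad/s; then ω_n = ω_d/√(1−ζ²) = 8.19 rad/s.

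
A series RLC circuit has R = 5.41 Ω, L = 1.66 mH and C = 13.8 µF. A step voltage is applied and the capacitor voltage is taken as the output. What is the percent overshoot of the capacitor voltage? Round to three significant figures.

For a series RLC circuit (capacitor voltage as output), ω_n = 1/√(LC) = 1/√(1.66 mH · 13.8 µF) = 6610 rad/s.
ζ = (R/2)·√(C/L) = (5.41/2)·√(13.8 µF/1.66 mH) = 0.247.
%OS = 100·exp(−πζ/√(1−ζ²)) = 45.0%.

%OS ≈ 45.0%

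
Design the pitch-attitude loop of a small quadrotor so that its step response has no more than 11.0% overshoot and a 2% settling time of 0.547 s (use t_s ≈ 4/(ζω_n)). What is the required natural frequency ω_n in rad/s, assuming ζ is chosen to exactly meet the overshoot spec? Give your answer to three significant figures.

From %OS = 100·exp(−πζ/√(1−ζ²)), invert to get ζ = −ln(OS)/√(π² + ln²(OS)) with OS = 0.110.
−ln 0.110 = 2.207, so ζ = 2.207/√(π² + 4.872) = 0.575.
From t_s ≈ 4/(ζω_n): ω_n = 4/(ζ·t_s) = 4/(0.575·0.547) = 12.7 rad/s.

ω_n ≈ 12.7 rad/s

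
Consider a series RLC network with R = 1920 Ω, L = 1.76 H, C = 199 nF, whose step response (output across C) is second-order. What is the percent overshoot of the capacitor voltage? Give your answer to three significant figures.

For a series RLC circuit (capacitor voltage as output), ω_n = 1/√(LC) = 1/√(1.76 H · 199 nF) = 1690 rad/s.
ζ = (R/2)·√(C/L) = (1920/2)·√(199 nF/1.76 H) = 0.323.
%OS = 100·exp(−πζ/√(1−ζ²)) = 34.2%.

%OS ≈ 34.2%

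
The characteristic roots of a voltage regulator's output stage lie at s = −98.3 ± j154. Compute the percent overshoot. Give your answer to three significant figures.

%OS ≈ 13.5%

The poles are at −σ ± jω_d with σ = 98.3 and ω_d = 154, so ω_n = √(σ²+ω_d²) = 183 rad/s and ζ = σ/ω_n = 0.538.
%OS = 100 e^{−πζ/√(1−ζ²)} with ζ = 0.538 gives 13.5%.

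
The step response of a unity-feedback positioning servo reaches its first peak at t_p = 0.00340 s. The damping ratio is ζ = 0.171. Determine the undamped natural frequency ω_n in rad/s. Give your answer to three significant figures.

Peak time t_p = π/ω_d, so ω_d = π/t_p = π/0.00340 = 924 rad/s.
ω_n = ω_d/√(1−ζ²) = 924/√0.971 = 938 rad/s.

ω_n ≈ 938 rad/s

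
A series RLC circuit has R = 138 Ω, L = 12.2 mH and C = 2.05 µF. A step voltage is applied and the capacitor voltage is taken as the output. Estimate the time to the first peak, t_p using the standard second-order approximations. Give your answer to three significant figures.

For a series RLC circuit (capacitor voltage as output), ω_n = 1/√(LC) = 1/√(12.2 mH · 2.05 µF) = 6320 rad/s.
ζ = (R/2)·√(C/L) = (138/2)·√(2.05 µF/12.2 mH) = 0.894.
The damped frequency ω_d = ω_n√(1−ζ²) = 2830 rad/s. t_p = π/ω_d = 0.00111 s.

t_p ≈ 0.00111 s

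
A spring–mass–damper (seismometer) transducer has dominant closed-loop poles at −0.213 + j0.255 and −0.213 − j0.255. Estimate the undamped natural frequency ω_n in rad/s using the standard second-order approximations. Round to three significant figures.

|pole| = ω_n = √(0.213² + 0.255²) = 0.332 rad/s; ζ = cos θ = σ/ω_n = 0.641.

ω_n ≈ 0.332 rad/s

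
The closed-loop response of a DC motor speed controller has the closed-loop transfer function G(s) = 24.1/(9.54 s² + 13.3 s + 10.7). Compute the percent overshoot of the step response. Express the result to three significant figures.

%OS ≈ 6.41%

Dividing through by 9.54: denominator becomes s² + 1.394 s + 1.122.
So ω_n = √1.122 = 1.06 rad/s and ζ = 1.394/(2·1.06) = 0.658.
%OS = 100·exp(−πζ/√(1−ζ²)) = 6.41%.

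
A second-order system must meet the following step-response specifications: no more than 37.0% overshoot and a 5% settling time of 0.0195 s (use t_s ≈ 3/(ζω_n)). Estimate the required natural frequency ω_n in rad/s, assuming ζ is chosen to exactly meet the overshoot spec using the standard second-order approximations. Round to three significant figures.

ω_n ≈ 510 rad/s

ζ = −ln(OS)/√(π² + (ln OS)²). With OS = 0.370, ln OS = −0.9943 and ζ = 0.9943/3.295 = 0.302.
From t_s ≈ 3/(ζω_n): ω_n = 3/(ζ·t_s) = 3/(0.302·0.0195) = 510 rad/s.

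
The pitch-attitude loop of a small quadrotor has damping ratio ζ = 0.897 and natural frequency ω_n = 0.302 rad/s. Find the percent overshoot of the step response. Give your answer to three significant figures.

For an underdamped second-order system, %OS = 100·exp(−πζ/√(1−ζ²)).
πζ/√(1−ζ²) = π·0.897/√(1−0.805) = 6.375, so %OS = 100·e^(−6.375) = 0.170%.

%OS ≈ 0.170%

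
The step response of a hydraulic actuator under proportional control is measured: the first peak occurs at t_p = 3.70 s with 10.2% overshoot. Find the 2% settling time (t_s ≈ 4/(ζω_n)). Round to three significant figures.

ζ from %OS: ζ = |ln 0.102|/√(π²+ln²0.102) = 0.588.
From t_p = π/ω_d, ω_d = π/3.70 = 0.849 rad/s, so ω_n = ω_d/√(1−ζ²) = 1.05 rad/s.
t_s ≈ 4/(ζω_n) = 4/(0.588·1.05) = 6.48 s.

t_s ≈ 6.48 s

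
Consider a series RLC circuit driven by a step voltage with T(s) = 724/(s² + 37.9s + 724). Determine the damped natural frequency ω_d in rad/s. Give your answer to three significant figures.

Matching coefficients with s² + 2ζω_n s + ω_n² gives ω_n² = 724 ⇒ ω_n = 26.9 rad/s, and ζ = 37.9/(2ω_n) = 0.704.
The damped frequency ω_d = ω_n√(1−ζ²) = 19.1 rad/s.

ω_d ≈ 19.1 rad/s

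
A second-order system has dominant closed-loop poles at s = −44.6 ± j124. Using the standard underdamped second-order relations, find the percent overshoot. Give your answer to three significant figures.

%OS ≈ 32.3%

The poles are at −σ ± jω_d with σ = 44.6 and ω_d = 124, so ω_n = √(σ²+ω_d²) = 132 rad/s and ζ = σ/ω_n = 0.338.
%OS = 100·exp(−πζ/√(1−ζ²)) = 32.3%.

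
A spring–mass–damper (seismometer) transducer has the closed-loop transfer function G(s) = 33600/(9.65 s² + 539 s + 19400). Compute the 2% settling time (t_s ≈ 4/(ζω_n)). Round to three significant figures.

Dividing through by 9.65: denominator becomes s² + 55.85 s + 2010.
So ω_n = √2010 = 44.8 rad/s and ζ = 55.85/(2·44.8) = 0.623.
t_s ≈ 4/(ζω_n) = 0.143 s.

t_s ≈ 0.143 s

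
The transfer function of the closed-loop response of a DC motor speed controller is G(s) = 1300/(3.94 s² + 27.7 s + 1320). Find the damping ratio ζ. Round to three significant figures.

Dividing through by 3.94: denominator becomes s² + 7.030 s + 335.0.
So ω_n = √335.0 = 18.3 rad/s and ζ = 7.030/(2·18.3) = 0.192.

ζ ≈ 0.192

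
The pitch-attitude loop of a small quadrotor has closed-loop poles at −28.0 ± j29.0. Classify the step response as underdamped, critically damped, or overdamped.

underdamped

Since the poles form a complex-conjugate pair with nonzero imaginary part, the response is underdamped.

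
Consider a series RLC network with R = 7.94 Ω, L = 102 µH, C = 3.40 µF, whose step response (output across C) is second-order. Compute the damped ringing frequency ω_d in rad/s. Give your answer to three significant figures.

ω_d ≈ 37000 rad/s

For a series RLC circuit (capacitor voltage as output), ω_n = 1/√(LC) = 1/√(102 µH · 3.40 µF) = 53700 rad/s.
ζ = (R/2)·√(C/L) = (7.94/2)·√(3.40 µF/102 µH) = 0.725.
ω_d = 53700·√(1 − 0.725²) = 37000 rad/s.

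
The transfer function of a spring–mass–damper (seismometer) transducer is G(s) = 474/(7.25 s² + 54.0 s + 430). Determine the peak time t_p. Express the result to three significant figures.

t_p ≈ 0.466 s

Dividing through by 7.25: denominator becomes s² + 7.448 s + 59.31.
So ω_n = √59.31 = 7.70 rad/s and ζ = 7.448/(2·7.70) = 0.484.
ω_d = 7.70·√(1 − 0.484²) = 6.74 rad/s. t_p = π/ω_d = 0.466 s.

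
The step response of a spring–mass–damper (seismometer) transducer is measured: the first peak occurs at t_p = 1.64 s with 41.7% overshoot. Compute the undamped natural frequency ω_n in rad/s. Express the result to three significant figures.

ω_n ≈ 1.99 rad/s

The overshoot fixes ζ = −ln(OS)/√(π²+ln²(OS)) = 0.268.
From t_p = π/ω_d, ω_d = π/1.64 = 1.92 rad/s, so ω_n = ω_d/√(1−ζ²) = 1.99 rad/s.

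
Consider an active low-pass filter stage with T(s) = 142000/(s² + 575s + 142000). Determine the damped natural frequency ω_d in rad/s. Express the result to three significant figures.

Comparing the denominator to s² + 2ζω_n s + ω_n²: ω_n = √142000 = 377 rad/s, and 2ζω_n = 575 so ζ = 575/(2·377) = 0.763.
The damped frequency ω_d = ω_n√(1−ζ²) = 244 rad/s.

ω_d ≈ 244 rad/s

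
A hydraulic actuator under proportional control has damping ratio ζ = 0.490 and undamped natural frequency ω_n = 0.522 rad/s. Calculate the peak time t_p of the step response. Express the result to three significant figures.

The damped frequency is ω_d = ω_n√(1−ζ²) = 0.522·√(1−0.240) = 0.455 rad/s.
Peak time t_p = π/ω_d = π/0.455 = 6.90 s.

t_p ≈ 6.90 s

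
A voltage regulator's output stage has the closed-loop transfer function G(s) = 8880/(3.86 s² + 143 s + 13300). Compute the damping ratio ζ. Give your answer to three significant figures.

Dividing through by 3.86: denominator becomes s² + 37.05 s + 3446.
So ω_n = √3446 = 58.7 rad/s and ζ = 37.05/(2·58.7) = 0.316.

ζ ≈ 0.316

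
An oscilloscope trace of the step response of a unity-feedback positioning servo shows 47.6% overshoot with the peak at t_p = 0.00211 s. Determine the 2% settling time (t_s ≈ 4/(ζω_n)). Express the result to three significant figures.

t_s ≈ 0.0114 s

From the overshoot, ζ = −ln(OS)/√(π²+ln²(OS)) = 0.230.
From t_p = π/ω_d, ω_d = π/0.00211 = 1490 rad/s, so ω_n = ω_d/√(1−ζ²) = 1530 rad/s.
t_s ≈ 4/(ζω_n) = 4/(0.230·1530) = 0.0114 s.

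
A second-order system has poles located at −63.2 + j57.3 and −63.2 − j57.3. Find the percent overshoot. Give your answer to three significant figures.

%OS ≈ 3.13%

|pole| = ω_n = √(63.2² + 57.3²) = 85.3 rad/s; ζ = cos θ = σ/ω_n = 0.741.
Overshoot: exp(−π·0.741/√(1−0.741²)) = 0.0313, i.e. 3.13%.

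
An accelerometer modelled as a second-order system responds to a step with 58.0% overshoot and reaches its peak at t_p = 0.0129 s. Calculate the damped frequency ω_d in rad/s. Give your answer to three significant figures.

t_p = π/ω_d, so ω_d = π/0.0129 = 244 rad/s.

ω_d ≈ 244 rad/s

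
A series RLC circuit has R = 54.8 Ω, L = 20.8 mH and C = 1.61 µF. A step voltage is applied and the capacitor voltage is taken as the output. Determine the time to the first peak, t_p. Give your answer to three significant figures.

t_p ≈ 0.000592 s

For a series RLC circuit (capacitor voltage as output), ω_n = 1/√(LC) = 1/√(20.8 mH · 1.61 µF) = 5460 rad/s.
ζ = (R/2)·√(C/L) = (54.8/2)·√(1.61 µF/20.8 mH) = 0.241.
ω_d = 5460·√(1 − 0.241²) = 5300 rad/s. t_p = π/ω_d = 0.000592 s.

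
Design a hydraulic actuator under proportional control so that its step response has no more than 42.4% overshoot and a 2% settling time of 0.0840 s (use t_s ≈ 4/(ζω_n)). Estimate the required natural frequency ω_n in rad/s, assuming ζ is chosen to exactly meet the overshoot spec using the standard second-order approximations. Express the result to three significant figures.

ω_n ≈ 181 rad/s

Inverting the overshoot relation: ζ = |ln 0.424|/√(π² + ln²0.424) = 0.263.
From t_s ≈ 4/(ζω_n): ω_n = 4/(ζ·t_s) = 4/(0.263·0.0840) = 181 rad/s.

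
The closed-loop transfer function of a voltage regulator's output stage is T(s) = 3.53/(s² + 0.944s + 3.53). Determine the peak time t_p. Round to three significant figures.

t_p ≈ 1.73 s

Matching coefficients with s² + 2ζω_n s + ω_n² gives ω_n² = 3.53 ⇒ ω_n = 1.88 rad/s, and ζ = 0.944/(2ω_n) = 0.251.
ω_d = ω_n√(1−ζ²) = 1.82 rad/s. Then t_p = π/ω_d = 1.73 s.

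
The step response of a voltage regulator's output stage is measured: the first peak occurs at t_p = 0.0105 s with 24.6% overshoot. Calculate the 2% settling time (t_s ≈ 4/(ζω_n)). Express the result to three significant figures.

ζ from %OS: ζ = |ln 0.246|/√(π²+ln²0.246) = 0.408.
t_p = π/ω_d ⇒ ω_d = 299 rad/s; then ω_n = ω_d/√(1−ζ²) = 328 rad/s.
t_s ≈ 4/(ζω_n) = 4/(0.408·328) = 0.0299 s.

t_s ≈ 0.0299 s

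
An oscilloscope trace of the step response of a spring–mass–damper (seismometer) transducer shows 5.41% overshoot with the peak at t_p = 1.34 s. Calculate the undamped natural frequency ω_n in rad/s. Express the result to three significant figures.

ζ from %OS: ζ = |ln 0.0541|/√(π²+ln²0.0541) = 0.680.
t_p = π/ω_d ⇒ ω_d = 2.34 rad/s; then ω_n = ω_d/√(1−ζ²) = 3.20 rad/s.

ω_n ≈ 3.20 rad/s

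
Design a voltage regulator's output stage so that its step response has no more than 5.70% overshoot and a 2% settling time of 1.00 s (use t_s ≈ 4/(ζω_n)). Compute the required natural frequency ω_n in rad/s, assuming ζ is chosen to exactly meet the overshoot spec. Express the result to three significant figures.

ζ = −ln(OS)/√(π² + (ln OS)²). With OS = 0.0570, ln OS = −2.865 and ζ = 2.865/4.252 = 0.674.
From t_s ≈ 4/(ζω_n): ω_n = 4/(ζ·t_s) = 4/(0.674·1.00) = 5.94 rad/s.

ω_n ≈ 5.94 rad/s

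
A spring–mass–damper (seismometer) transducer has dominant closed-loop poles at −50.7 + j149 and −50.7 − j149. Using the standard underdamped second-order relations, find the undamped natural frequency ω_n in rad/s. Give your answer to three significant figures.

ω_n ≈ 157 rad/s

The poles are at −σ ± jω_d with σ = 50.7 and ω_d = 149, so ω_n = √(σ²+ω_d²) = 157 rad/s and ζ = σ/ω_n = 0.322.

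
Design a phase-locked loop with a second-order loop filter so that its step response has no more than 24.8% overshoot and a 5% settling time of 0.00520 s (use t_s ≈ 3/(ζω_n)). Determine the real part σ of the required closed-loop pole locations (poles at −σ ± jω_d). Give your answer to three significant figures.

The settling-time spec alone fixes σ = ζω_n = 3/t_s = 3/0.00520 = 577.
(Overshoot then fixes ζ = 0.406 and hence ω_d = σ·√(1−ζ²)/ζ = 1300 rad/s.)

σ ≈ 577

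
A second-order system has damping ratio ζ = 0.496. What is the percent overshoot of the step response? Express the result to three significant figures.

%OS ≈ 16.6%

For an underdamped second-order system, %OS = 100·exp(−πζ/√(1−ζ²)).
πζ/√(1−ζ²) = π·0.496/√(1−0.246) = 1.795, so %OS = 100·e^(−1.795) = 16.6%.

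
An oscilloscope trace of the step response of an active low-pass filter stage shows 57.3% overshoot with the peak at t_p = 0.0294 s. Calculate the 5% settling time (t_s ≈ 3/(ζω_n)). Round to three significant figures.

The overshoot fixes ζ = −ln(OS)/√(π²+ln²(OS)) = 0.175.
From t_p = π/ω_d, ω_d = π/0.0294 = 107 rad/s, so ω_n = ω_d/√(1−ζ²) = 109 rad/s.
t_s ≈ 3/(ζω_n) = 3/(0.175·109) = 0.158 s.

t_s ≈ 0.158 s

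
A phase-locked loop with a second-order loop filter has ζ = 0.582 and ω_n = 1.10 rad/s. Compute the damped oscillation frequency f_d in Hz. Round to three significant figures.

f_d ≈ 0.142 Hz

ω_d = ω_n√(1−ζ²) = 1.10·√0.661 = 0.895 rad/s.
f_d = ω_d/(2π) = 0.142 Hz.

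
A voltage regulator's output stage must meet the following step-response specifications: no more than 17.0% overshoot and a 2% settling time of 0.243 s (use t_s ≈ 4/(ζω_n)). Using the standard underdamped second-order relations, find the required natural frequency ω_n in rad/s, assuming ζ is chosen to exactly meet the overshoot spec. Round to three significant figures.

ω_n ≈ 33.5 rad/s

ζ = −ln(OS)/√(π² + (ln OS)²). With OS = 0.170, ln OS = −1.772 and ζ = 1.772/3.607 = 0.491.
Then ω_n = 4/(ζ t_s) = 4/(0.491 × 0.243) = 33.5 rad/s.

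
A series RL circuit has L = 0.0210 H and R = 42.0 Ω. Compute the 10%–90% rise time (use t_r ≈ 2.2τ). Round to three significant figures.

τ = L/R = 0.0210/42.0 = 0.000500 s.
t_r ≈ 2.2τ = 0.00110 s.

t_r ≈ 0.00110 s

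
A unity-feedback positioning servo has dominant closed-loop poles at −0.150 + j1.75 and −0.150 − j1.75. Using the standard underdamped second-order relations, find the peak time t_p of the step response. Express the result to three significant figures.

t_p ≈ 1.80 s

t_p = π/ω_d with ω_d = 1.75 (the imaginary part), so t_p = 1.80 s.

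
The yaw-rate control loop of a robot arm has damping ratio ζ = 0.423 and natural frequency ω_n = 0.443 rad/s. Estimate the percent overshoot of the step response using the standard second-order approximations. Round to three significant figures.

For an underdamped second-order system, %OS = 100·exp(−πζ/√(1−ζ²)).
πζ/√(1−ζ²) = π·0.423/√(1−0.179) = 1.467, so %OS = 100·e^(−1.467) = 23.1%.

%OS ≈ 23.1%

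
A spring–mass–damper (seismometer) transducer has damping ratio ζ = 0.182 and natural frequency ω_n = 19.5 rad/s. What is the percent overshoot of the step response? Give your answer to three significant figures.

%OS ≈ 55.9%

For an underdamped second-order system, %OS = 100·exp(−πζ/√(1−ζ²)).
πζ/√(1−ζ²) = π·0.182/√(1−0.0331) = 0.5815, so %OS = 100·e^(−0.5815) = 55.9%.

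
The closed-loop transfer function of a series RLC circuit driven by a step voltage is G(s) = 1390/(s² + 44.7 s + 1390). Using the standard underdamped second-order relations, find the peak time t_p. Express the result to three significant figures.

Comparing the denominator to s² + 2ζω_n s + ω_n²: ω_n = √1390 = 37.3 rad/s, and 2ζω_n = 44.7 so ζ = 44.7/(2·37.3) = 0.599.
The damped frequency ω_d = ω_n√(1−ζ²) = 29.8 rad/s. Then t_p = π/ω_d = 0.105 s.

t_p ≈ 0.105 s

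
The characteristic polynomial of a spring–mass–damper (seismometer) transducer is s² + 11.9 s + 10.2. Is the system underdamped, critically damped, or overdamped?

overdamped

a² − 4b = 100 > 0 (two distinct real roots); the system is overdamped.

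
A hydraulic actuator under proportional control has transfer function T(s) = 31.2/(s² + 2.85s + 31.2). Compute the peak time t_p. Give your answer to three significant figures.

Matching coefficients with s² + 2ζω_n s + ω_n² gives ω_n² = 31.2 ⇒ ω_n = 5.59 rad/s, and ζ = 2.85/(2ω_n) = 0.255.
The damped frequency ω_d = ω_n√(1−ζ²) = 5.40 rad/s. Then t_p = π/ω_d = 0.582 s.

t_p ≈ 0.582 s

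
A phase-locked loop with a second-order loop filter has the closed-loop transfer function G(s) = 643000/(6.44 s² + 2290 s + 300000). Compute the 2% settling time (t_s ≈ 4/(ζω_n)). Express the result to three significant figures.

Dividing through by 6.44: denominator becomes s² + 355.6 s + 46580.
So ω_n = √46580 = 216 rad/s and ζ = 355.6/(2·216) = 0.824.
t_s ≈ 4/(ζω_n) = 0.0225 s.

t_s ≈ 0.0225 s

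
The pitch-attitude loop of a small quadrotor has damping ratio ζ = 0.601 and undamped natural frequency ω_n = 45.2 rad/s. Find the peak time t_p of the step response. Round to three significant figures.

t_p ≈ 0.0870 s

The damped frequency is ω_d = ω_n√(1−ζ²) = 45.2·√(1−0.361) = 36.1 rad/s.
Peak time t_p = π/ω_d = π/36.1 = 0.0870 s.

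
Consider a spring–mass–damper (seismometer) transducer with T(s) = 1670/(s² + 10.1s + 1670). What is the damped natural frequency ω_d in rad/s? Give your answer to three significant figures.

Comparing the denominator to s² + 2ζω_n s + ω_n²: ω_n = √1670 = 40.9 rad/s, and 2ζω_n = 10.1 so ζ = 10.1/(2·40.9) = 0.124.
ω_d = ω_n√(1−ζ²) = 40.6 rad/s.

ω_d ≈ 40.6 rad/s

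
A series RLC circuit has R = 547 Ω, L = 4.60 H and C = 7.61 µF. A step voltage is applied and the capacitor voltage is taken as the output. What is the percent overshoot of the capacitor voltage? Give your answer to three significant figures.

For a series RLC circuit (capacitor voltage as output), ω_n = 1/√(LC) = 1/√(4.60 H · 7.61 µF) = 169 rad/s.
ζ = (R/2)·√(C/L) = (547/2)·√(7.61 µF/4.60 H) = 0.352.
%OS = 100·exp(−πζ/√(1−ζ²)) = 30.7%.

%OS ≈ 30.7%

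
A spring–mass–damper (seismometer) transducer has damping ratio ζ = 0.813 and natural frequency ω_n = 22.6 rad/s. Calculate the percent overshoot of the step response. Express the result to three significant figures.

For an underdamped second-order system, %OS = 100·exp(−πζ/√(1−ζ²)).
πζ/√(1−ζ²) = π·0.813/√(1−0.661) = 4.387, so %OS = 100·e^(−4.387) = 1.24%.

%OS ≈ 1.24%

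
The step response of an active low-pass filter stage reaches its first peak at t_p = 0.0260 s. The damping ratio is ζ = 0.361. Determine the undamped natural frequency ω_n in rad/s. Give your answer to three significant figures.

ω_n ≈ 130 rad/s

Peak time t_p = π/ω_d, so ω_d = π/t_p = π/0.0260 = 121 rad/s.
ω_n = ω_d/√(1−ζ²) = 121/√0.870 = 130 rad/s.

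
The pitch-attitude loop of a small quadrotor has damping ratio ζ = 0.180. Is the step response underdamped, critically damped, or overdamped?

underdamped

Since ζ = 0.180 < 1, the system is underdamped.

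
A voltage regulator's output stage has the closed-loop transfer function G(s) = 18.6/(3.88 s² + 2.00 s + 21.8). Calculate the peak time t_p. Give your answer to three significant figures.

Dividing through by 3.88: denominator becomes s² + 0.5155 s + 5.619.
So ω_n = √5.619 = 2.37 rad/s and ζ = 0.5155/(2·2.37) = 0.109.
The damped frequency ω_d = ω_n√(1−ζ²) = 2.36 rad/s. t_p = π/ω_d = 1.33 s.

t_p ≈ 1.33 s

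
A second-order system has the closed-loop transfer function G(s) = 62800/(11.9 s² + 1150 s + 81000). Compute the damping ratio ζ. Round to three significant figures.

Dividing through by 11.9: denominator becomes s² + 96.64 s + 6807.
So ω_n = √6807 = 82.5 rad/s and ζ = 96.64/(2·82.5) = 0.586.

ζ ≈ 0.586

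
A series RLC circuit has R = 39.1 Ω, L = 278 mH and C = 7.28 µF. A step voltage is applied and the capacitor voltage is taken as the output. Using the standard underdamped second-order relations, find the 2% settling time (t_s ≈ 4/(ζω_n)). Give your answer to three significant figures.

t_s ≈ 0.0569 s

For a series RLC circuit (capacitor voltage as output), ω_n = 1/√(LC) = 1/√(278 mH · 7.28 µF) = 703 rad/s.
ζ = (R/2)·√(C/L) = (39.1/2)·√(7.28 µF/278 mH) = 0.100.
t_s ≈ 4/(ζω_n) = 0.0569 s.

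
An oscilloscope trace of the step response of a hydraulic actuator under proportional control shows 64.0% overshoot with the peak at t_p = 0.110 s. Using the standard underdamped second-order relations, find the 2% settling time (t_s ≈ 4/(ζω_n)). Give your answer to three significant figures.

The overshoot fixes ζ = −ln(OS)/√(π²+ln²(OS)) = 0.141.
t_p = π/ω_d ⇒ ω_d = 28.6 rad/s; then ω_n = ω_d/√(1−ζ²) = 28.8 rad/s.
t_s ≈ 4/(ζω_n) = 4/(0.141·28.8) = 0.986 s.

t_s ≈ 0.986 s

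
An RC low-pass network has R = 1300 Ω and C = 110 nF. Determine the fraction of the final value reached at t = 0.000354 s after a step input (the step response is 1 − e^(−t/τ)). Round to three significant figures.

τ = RC = 1300 × 110 nF = 0.000143 s.
y(t)/y_∞ = 1 − e^(−t/τ) = 1 − e^(−0.000354/0.000143) = 1 − e^(−2.48) = 0.916.

y/y_∞ ≈ 0.916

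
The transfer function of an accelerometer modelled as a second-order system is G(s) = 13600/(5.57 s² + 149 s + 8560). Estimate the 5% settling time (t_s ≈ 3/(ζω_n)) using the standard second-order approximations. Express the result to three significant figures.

t_s ≈ 0.224 s

Dividing through by 5.57: denominator becomes s² + 26.75 s + 1537.
So ω_n = √1537 = 39.2 rad/s and ζ = 26.75/(2·39.2) = 0.341.
t_s ≈ 3/(ζω_n) = 0.224 s.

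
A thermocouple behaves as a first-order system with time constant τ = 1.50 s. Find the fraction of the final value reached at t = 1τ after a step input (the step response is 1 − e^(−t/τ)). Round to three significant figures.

y(t)/y_∞ = 1 − e^(−t/τ) = 1 − e^(−1) = 1 − e^(−1.00) = 0.632.

y/y_∞ ≈ 0.632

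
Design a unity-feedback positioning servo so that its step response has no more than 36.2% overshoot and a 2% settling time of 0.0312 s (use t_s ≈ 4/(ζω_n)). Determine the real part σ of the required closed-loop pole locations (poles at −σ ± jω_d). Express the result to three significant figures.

σ ≈ 128

The settling-time spec alone fixes σ = ζω_n = 4/t_s = 4/0.0312 = 128.
(Overshoot then fixes ζ = 0.308 and hence ω_d = σ·√(1−ζ²)/ζ = 396 rad/s.)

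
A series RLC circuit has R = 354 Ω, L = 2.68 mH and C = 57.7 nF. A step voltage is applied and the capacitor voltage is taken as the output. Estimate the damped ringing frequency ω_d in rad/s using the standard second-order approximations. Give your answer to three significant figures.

For a series RLC circuit (capacitor voltage as output), ω_n = 1/√(LC) = 1/√(2.68 mH · 57.7 nF) = 80400 rad/s.
ζ = (R/2)·√(C/L) = (354/2)·√(57.7 nF/2.68 mH) = 0.821.
ω_d = ω_n√(1−ζ²) = 45900 rad/s.

ω_d ≈ 45900 rad/s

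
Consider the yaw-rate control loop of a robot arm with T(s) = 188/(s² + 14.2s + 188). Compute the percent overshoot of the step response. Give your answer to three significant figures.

%OS ≈ 14.9%

Matching coefficients with s² + 2ζω_n s + ω_n² gives ω_n² = 188 ⇒ ω_n = 13.7 rad/s, and ζ = 14.2/(2ω_n) = 0.518.
Overshoot: exp(−π·0.518/√(1−0.518²)) = 0.149, i.e. 14.9%.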